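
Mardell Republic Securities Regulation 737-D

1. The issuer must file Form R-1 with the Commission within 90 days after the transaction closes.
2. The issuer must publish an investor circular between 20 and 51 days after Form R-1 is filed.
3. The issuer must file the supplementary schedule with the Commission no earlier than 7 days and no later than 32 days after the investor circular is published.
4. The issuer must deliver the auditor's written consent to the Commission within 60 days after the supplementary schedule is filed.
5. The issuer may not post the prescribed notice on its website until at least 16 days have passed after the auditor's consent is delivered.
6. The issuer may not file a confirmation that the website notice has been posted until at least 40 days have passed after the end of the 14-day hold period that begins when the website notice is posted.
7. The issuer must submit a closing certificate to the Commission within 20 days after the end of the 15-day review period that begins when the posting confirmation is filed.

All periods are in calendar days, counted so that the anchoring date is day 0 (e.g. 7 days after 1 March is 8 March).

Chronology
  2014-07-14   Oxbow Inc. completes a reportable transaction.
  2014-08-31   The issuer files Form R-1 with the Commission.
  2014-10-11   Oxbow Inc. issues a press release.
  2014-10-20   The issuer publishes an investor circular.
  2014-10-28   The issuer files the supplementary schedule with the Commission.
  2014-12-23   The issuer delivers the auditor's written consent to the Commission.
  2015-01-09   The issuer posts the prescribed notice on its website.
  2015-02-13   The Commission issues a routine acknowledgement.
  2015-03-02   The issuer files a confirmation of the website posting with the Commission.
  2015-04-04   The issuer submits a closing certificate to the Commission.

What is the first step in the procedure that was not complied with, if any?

Step 6

Step 1 — counting 90 days from 2014-07-14 (when the transaction closes) gives a deadline of 2014-10-12; done 2014-08-31 — timely.
Step 2 — 20 and 51 days from 2014-08-31 (when Form R-1 is filed) are 2014-09-20 and 2014-10-21 respectively; 2014-10-20 falls inside that range.
Step 3 — 7 and 32 days from 2014-10-20 (when the investor circular is published) are 2014-10-27 and 2014-11-21 respectively; done 2014-10-28, which is between those dates.
Step 4 — counting 60 days from 2014-10-28 (when the supplementary schedule is filed) gives a deadline of 2014-12-27; done 2014-12-23 — timely.
Step 5 — must wait 16 days from 2014-12-23 (when the auditor's consent is delivered), so not before 2015-01-08; 2015-01-09 is on or after that date.
Step 6 — must wait 40 days from 2015-01-23 (end of the 14-day hold period, which began when the website notice is posted on 2015-01-09), so not before 2015-03-04; acted on 2015-03-02, 2 days prematurely.
The analysis stops there.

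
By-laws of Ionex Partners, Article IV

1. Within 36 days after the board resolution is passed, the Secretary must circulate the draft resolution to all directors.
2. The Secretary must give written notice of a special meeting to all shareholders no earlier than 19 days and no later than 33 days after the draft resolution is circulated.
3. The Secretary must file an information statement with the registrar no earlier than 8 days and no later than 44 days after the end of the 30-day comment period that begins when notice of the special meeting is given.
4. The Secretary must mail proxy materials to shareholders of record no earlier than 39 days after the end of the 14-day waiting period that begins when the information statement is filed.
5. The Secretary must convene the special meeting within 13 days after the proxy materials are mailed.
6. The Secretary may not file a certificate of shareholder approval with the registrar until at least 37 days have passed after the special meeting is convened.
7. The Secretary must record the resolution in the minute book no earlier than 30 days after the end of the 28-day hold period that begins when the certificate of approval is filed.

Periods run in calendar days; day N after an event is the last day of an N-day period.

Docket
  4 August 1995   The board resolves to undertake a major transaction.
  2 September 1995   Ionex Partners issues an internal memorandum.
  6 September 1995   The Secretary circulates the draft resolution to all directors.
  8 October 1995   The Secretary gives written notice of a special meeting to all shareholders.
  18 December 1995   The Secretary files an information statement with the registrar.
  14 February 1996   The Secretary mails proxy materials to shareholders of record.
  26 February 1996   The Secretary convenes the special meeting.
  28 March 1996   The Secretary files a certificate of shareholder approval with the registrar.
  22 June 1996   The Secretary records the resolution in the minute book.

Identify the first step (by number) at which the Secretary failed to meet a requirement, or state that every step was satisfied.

Step 6

Step 1: 36 days after 4 August 1995 (when the board resolution is passed) is 9 September 1995; completed 6 September 1995, before the deadline.
Step 2: the window is 19–33 days after 6 September 1995 (when the draft resolution is circulated), so 25 September 1995 through 9 October 1995; done 8 October 1995 — within the window.
Step 3: the window is 8–44 days after 7 November 1995 (end of the 30-day comment period, which began when notice of the special meeting is given on 8 October 1995), so 15 November 1995 through 21 December 1995; 18 December 1995 falls inside that range.
Step 4: the earliest permitted date is 39 days after 1 January 1996 (end of the 14-day waiting period, which began when the information statement is filed on 18 December 1995), i.e. 9 February 1996; 14 February 1996 is on or after that date.
Step 5: 13 days after 14 February 1996 (when the proxy materials are mailed) is 27 February 1996; completed 26 February 1996, before the deadline.
Step 6: the earliest permitted date is 37 days after 26 February 1996 (when the special meeting is convened), i.e. 3 April 1996; acted on 28 March 1996, 6 days prematurely.
Later steps need not be reached.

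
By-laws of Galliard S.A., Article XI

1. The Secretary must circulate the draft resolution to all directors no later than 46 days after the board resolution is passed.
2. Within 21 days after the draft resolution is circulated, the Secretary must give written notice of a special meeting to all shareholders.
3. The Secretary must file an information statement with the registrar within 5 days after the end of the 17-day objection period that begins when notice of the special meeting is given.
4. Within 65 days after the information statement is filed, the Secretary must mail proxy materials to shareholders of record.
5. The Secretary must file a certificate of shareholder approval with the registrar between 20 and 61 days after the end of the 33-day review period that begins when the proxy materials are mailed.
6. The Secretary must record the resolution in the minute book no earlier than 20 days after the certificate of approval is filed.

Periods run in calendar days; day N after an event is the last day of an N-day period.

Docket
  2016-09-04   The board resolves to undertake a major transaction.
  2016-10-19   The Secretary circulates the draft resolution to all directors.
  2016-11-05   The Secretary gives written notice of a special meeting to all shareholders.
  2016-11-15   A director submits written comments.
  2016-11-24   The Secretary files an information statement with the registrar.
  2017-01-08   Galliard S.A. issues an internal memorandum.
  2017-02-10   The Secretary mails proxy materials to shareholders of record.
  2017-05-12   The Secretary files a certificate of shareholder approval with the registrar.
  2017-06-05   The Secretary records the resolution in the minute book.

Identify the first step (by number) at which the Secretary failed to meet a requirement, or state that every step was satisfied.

Step 1 — counting 46 days from 2016-09-04 (when the board resolution is passed) gives a deadline of 2016-10-20; 2016-10-19 is within that limit.
Step 2 — counting 21 days from 2016-10-19 (when the draft resolution is circulated) gives a deadline of 2016-11-09; done 2016-11-05 — timely.
Step 3 — counting 5 days from 2016-11-22 (end of the 17-day objection period, which began when notice of the special meeting is given on 2016-11-05) gives a deadline of 2016-11-27; completed 2016-11-24, before the deadline.
Step 4 — counting 65 days from 2016-11-24 (when the information statement is filed) gives a deadline of 2017-01-28; not done until 2017-02-10, 13 days after the deadline.
That is the first point of non-compliance.

Step 4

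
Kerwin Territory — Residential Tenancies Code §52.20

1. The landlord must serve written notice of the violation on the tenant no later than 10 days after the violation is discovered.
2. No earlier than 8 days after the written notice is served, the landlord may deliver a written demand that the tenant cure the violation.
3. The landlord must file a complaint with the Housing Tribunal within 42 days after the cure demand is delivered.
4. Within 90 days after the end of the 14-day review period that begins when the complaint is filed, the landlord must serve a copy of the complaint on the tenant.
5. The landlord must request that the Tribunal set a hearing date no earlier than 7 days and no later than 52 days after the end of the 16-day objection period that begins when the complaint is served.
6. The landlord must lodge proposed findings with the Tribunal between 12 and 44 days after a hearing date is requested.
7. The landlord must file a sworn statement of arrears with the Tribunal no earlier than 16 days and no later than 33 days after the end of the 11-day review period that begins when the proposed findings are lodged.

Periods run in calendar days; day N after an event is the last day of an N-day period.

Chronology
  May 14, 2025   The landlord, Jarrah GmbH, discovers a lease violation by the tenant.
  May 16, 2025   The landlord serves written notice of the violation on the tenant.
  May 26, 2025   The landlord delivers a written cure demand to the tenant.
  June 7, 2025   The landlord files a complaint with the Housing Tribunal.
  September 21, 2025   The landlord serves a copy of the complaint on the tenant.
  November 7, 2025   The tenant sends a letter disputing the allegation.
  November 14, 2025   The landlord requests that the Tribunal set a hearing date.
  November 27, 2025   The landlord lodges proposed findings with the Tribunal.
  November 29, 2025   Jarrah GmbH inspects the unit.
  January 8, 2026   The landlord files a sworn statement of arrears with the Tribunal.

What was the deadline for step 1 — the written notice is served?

May 24, 2025

Step 1 runs from May 14, 2025, when the violation is discovered. 10 days after May 14, 2025 is May 24, 2025.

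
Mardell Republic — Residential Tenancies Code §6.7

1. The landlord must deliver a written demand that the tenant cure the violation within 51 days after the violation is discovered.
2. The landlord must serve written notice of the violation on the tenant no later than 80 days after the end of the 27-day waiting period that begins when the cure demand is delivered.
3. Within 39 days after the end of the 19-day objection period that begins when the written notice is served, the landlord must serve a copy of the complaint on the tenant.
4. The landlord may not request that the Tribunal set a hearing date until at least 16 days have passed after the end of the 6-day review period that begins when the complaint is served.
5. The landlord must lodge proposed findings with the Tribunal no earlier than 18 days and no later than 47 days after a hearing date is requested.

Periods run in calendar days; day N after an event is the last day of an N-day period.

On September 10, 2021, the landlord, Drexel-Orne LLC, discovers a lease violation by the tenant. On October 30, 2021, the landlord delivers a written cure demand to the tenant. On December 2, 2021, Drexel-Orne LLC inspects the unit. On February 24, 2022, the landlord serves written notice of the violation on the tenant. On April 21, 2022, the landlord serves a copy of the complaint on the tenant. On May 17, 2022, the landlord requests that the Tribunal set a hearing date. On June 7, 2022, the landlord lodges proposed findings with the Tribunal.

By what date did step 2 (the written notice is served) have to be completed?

February 14, 2022

The cure demand is delivered on October 30, 2021; the 27-day waiting period therefore ends November 26, 2021, and step 2 runs from that date. 80 days after November 26, 2021 is February 14, 2022.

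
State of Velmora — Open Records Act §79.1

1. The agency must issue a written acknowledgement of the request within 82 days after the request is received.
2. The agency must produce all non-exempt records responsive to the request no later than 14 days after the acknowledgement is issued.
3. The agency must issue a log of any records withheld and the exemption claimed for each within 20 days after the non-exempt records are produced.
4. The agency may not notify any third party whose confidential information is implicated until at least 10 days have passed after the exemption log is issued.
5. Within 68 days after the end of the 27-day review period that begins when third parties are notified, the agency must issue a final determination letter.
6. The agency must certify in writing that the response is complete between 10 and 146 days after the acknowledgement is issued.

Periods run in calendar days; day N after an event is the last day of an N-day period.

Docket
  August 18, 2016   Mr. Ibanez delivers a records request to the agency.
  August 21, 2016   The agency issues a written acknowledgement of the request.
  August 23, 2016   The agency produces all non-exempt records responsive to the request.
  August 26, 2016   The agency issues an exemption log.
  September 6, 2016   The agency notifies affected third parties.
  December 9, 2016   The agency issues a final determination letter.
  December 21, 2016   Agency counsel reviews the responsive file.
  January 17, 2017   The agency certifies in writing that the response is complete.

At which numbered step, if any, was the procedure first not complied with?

Step 1 — counting 82 days from August 18, 2016 (when the request is received) gives a deadline of November 8, 2016; August 21, 2016 is within that limit.
Step 2 — counting 14 days from August 21, 2016 (when the acknowledgement is issued) gives a deadline of September 4, 2016; done August 23, 2016 — timely.
Step 3 — counting 20 days from August 23, 2016 (when the non-exempt records are produced) gives a deadline of September 12, 2016; done August 26, 2016 — timely.
Step 4 — must wait 10 days from August 26, 2016 (when the exemption log is issued), so not before September 5, 2016; September 6, 2016 is on or after that date.
Step 5 — counting 68 days from October 3, 2016 (end of the 27-day review period, which began when third parties are notified on September 6, 2016) gives a deadline of December 10, 2016; December 9, 2016 is within that limit.
Step 6 — 10 and 146 days from August 21, 2016 (when the acknowledgement is issued) are August 31, 2016 and January 14, 2017 respectively; done January 17, 2017 — 3 days after the window closed.
The procedure was therefore not followed at step 6.

Step 6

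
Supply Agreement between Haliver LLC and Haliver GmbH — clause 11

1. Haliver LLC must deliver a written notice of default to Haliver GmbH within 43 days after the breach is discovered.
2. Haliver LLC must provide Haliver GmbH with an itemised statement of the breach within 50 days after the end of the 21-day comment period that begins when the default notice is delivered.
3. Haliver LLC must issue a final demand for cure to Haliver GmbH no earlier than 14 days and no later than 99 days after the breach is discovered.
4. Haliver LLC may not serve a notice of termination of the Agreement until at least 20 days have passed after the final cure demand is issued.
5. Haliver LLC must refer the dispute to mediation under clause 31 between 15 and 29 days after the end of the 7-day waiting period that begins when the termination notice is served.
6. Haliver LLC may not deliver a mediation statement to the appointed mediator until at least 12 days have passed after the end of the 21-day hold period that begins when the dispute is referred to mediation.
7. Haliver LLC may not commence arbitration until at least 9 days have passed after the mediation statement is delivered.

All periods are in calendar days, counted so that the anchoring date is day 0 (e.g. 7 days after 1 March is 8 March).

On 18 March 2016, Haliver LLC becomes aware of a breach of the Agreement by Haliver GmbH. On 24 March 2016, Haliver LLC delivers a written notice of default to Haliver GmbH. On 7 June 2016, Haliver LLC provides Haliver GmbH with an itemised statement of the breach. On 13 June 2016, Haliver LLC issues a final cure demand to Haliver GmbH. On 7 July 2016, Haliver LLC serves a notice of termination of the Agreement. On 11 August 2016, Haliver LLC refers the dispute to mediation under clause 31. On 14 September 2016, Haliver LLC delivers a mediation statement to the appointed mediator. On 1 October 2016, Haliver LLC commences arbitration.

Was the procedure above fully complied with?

Step 1: 43 days after 18 March 2016 (when the breach is discovered) is 30 April 2016; completed 24 March 2016, before the deadline.
Step 2: 50 days after 14 April 2016 (end of the 21-day comment period, which began when the default notice is delivered on 24 March 2016) is 3 June 2016; done 7 June 2016 — 4 days late.

No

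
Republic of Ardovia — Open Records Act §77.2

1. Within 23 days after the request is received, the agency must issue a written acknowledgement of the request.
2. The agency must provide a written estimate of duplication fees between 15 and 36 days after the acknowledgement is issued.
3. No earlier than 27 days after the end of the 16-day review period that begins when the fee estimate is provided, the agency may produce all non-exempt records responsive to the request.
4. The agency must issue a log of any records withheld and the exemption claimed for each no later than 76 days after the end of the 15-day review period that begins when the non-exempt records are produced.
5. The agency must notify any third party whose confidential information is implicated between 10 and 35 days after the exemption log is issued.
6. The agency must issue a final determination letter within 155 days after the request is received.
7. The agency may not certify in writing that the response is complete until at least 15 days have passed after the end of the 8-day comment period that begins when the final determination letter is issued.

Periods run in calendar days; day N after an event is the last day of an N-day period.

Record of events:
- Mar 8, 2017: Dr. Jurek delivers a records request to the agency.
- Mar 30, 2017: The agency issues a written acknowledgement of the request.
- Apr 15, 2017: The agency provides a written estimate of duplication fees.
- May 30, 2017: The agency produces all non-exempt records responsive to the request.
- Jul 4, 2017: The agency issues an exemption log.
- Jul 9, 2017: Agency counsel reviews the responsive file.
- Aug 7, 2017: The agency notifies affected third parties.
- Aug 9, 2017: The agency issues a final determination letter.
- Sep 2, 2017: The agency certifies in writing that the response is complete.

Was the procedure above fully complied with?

(1) due by Mar 8, 2017 + 23 days = Mar 31, 2017; completed Mar 30, 2017, before the deadline.
(2) the permitted window runs from Mar 30, 2017 + 15 = Apr 14, 2017 to Mar 30, 2017 + 36 = May 5, 2017; Apr 15, 2017 falls inside that range.
(3) permitted from May 1, 2017 + 27 days = May 28, 2017 onward; done May 30, 2017, after the minimum wait.
(4) due by Jun 14, 2017 + 76 days = Aug 29, 2017; completed Jul 4, 2017, before the deadline.
(5) the permitted window runs from Jul 4, 2017 + 10 = Jul 14, 2017 to Jul 4, 2017 + 35 = Aug 8, 2017; Aug 7, 2017 falls inside that range.
(6) due by Mar 8, 2017 + 155 days = Aug 10, 2017; completed Aug 9, 2017, before the deadline.
(7) permitted from Aug 17, 2017 + 15 days = Sep 1, 2017 onward; done Sep 2, 2017, after the minimum wait.

Yes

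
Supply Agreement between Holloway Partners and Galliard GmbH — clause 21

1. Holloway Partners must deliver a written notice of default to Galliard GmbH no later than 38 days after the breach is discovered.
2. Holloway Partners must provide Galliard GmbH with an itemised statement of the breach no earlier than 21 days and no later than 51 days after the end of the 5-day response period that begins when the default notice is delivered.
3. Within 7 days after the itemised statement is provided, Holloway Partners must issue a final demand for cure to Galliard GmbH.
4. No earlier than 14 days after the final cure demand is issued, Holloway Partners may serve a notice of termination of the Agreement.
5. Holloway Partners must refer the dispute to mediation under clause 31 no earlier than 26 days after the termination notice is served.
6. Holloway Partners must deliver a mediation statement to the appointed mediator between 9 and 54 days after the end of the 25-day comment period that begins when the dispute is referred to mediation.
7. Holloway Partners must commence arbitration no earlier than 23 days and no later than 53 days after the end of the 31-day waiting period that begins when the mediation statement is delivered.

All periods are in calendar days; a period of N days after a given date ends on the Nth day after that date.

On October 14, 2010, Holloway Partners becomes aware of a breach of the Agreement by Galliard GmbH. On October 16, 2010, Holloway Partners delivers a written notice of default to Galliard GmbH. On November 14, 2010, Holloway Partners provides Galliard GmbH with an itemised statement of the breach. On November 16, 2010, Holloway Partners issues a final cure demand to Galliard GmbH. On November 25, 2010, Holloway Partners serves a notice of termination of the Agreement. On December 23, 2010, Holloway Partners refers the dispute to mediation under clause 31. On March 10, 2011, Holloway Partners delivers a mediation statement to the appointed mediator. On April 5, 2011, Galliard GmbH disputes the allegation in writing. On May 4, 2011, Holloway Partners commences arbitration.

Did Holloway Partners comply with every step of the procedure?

No

Step 1: 38 days after October 14, 2010 (when the breach is discovered) is November 21, 2010; completed October 16, 2010, before the deadline.
Step 2: the window is 21–51 days after October 21, 2010 (end of the 5-day response period, which began when the default notice is delivered on October 16, 2010), so November 11, 2010 through December 11, 2010; November 14, 2010 falls inside that range.
Step 3: 7 days after November 14, 2010 (when the itemised statement is provided) is November 21, 2010; done November 16, 2010 — timely.
Step 4: the earliest permitted date is 14 days after November 16, 2010 (when the final cure demand is issued), i.e. November 30, 2010; acted on November 25, 2010, 5 days prematurely.
Later steps need not be reached.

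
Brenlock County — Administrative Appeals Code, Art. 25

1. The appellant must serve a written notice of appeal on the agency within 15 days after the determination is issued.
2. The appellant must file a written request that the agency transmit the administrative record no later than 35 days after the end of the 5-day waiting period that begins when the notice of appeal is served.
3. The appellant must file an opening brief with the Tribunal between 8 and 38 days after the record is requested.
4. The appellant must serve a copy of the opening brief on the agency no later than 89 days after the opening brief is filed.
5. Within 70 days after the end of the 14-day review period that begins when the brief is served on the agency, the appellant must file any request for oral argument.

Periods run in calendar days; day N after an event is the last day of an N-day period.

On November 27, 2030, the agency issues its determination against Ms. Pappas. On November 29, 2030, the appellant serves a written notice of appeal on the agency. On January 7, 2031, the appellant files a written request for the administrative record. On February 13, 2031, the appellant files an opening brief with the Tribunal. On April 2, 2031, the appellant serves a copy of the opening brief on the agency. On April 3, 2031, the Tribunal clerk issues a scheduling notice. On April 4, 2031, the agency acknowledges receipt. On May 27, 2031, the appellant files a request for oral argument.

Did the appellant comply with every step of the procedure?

(1) due by November 27, 2030 + 15 days = December 12, 2030; November 29, 2030 is within that limit.
(2) due by December 4, 2030 + 35 days = January 8, 2031; completed January 7, 2031, before the deadline.
(3) the permitted window runs from January 7, 2031 + 8 = January 15, 2031 to January 7, 2031 + 38 = February 14, 2031; done February 13, 2031 — within the window.
(4) due by February 13, 2031 + 89 days = May 13, 2031; April 2, 2031 is within that limit.
(5) due by April 16, 2031 + 70 days = June 25, 2031; done May 27, 2031 — timely.

Yes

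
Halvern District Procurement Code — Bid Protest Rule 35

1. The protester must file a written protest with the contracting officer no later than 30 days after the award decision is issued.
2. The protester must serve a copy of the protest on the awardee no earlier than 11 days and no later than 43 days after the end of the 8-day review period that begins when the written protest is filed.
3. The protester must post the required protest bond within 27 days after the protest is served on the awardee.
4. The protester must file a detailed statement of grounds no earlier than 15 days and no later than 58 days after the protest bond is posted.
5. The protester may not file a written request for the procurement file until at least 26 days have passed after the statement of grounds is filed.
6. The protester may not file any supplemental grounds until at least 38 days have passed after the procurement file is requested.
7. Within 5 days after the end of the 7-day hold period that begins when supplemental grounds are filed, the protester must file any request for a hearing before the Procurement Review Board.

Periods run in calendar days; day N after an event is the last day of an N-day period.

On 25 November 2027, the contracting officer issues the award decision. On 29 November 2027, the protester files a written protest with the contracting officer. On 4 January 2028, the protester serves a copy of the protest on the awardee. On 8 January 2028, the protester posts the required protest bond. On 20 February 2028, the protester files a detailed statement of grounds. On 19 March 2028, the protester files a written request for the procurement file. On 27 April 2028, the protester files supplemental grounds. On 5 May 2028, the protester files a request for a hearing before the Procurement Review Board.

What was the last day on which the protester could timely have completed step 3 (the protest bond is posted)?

31 January 2028

Step 3 runs from 4 January 2028, when the protest is served on the awardee. 27 days after 4 January 2028 is 31 January 2028.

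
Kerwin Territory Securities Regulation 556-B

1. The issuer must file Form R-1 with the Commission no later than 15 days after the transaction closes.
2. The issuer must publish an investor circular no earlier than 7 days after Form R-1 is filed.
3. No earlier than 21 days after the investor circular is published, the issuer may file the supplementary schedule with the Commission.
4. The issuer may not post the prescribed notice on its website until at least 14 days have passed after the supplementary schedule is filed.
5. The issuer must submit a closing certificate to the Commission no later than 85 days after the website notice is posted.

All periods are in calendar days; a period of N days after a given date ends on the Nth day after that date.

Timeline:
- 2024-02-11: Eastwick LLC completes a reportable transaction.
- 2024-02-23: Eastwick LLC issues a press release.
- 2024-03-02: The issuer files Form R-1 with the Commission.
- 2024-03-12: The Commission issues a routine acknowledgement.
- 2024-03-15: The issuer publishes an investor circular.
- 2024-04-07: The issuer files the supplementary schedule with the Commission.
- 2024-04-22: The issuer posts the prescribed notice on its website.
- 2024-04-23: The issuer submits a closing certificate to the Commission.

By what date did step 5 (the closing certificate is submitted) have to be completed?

2024-07-16

Step 5 runs from 2024-04-22, when the website notice is posted. 85 days after 2024-04-22 is 2024-07-16.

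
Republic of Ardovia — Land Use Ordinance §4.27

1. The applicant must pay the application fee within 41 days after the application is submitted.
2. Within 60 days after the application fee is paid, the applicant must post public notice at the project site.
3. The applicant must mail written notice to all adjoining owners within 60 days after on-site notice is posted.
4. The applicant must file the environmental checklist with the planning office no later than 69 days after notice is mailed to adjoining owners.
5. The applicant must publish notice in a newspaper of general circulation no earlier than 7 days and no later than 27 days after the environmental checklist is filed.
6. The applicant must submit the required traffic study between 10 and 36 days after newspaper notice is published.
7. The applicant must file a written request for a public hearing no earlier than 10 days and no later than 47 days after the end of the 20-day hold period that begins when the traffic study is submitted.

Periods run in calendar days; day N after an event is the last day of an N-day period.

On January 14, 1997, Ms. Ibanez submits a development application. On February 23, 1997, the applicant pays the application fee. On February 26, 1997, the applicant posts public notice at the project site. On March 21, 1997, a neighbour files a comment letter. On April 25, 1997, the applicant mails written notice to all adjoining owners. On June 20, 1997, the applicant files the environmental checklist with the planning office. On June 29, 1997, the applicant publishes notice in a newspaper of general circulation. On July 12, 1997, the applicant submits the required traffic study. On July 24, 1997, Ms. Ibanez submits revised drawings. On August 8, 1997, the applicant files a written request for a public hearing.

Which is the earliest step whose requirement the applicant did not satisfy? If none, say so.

Step 1: 41 days after January 14, 1997 (when the application is submitted) is February 24, 1997; done February 23, 1997 — timely.
Step 2: 60 days after February 23, 1997 (when the application fee is paid) is April 24, 1997; done February 26, 1997 — timely.
Step 3: 60 days after February 26, 1997 (when on-site notice is posted) is April 27, 1997; April 25, 1997 is within that limit.
Step 4: 69 days after April 25, 1997 (when notice is mailed to adjoining owners) is July 3, 1997; June 20, 1997 is within that limit.
Step 5: the window is 7–27 days after June 20, 1997 (when the environmental checklist is filed), so June 27, 1997 through July 17, 1997; June 29, 1997 falls inside that range.
Step 6: the window is 10–36 days after June 29, 1997 (when newspaper notice is published), so July 9, 1997 through August 4, 1997; July 12, 1997 falls inside that range.
Step 7: the window is 10–47 days after August 1, 1997 (end of the 20-day hold period, which began when the traffic study is submitted on July 12, 1997), so August 11, 1997 through September 17, 1997; done August 8, 1997 — 3 days before the window opened.
That is the first point of non-compliance.

Step 7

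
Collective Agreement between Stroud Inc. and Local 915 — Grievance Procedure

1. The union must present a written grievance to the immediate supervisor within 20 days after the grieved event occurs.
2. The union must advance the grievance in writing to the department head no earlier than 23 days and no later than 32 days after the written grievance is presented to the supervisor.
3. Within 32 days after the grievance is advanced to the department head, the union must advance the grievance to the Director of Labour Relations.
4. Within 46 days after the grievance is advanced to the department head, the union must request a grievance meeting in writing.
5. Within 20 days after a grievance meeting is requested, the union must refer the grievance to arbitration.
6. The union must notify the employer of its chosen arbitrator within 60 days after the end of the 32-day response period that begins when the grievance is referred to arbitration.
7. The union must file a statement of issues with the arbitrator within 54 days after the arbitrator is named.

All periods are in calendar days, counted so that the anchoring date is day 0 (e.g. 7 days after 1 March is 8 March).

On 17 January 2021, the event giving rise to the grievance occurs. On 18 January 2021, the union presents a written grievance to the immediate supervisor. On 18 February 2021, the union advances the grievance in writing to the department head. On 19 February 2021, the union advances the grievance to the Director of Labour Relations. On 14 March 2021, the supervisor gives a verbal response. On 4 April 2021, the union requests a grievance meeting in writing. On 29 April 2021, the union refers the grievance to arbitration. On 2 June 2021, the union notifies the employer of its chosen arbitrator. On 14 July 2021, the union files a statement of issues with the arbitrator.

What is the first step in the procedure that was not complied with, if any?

(1) due by 17 January 2021 + 20 days = 6 February 2021; completed 18 January 2021, before the deadline.
(2) the permitted window runs from 18 January 2021 + 23 = 10 February 2021 to 18 January 2021 + 32 = 19 February 2021; 18 February 2021 falls inside that range.
(3) due by 18 February 2021 + 32 days = 22 March 2021; completed 19 February 2021, before the deadline.
(4) due by 18 February 2021 + 46 days = 5 April 2021; done 4 April 2021 — timely.
(5) due by 4 April 2021 + 20 days = 24 April 2021; done 29 April 2021 — 5 days late.

Step 5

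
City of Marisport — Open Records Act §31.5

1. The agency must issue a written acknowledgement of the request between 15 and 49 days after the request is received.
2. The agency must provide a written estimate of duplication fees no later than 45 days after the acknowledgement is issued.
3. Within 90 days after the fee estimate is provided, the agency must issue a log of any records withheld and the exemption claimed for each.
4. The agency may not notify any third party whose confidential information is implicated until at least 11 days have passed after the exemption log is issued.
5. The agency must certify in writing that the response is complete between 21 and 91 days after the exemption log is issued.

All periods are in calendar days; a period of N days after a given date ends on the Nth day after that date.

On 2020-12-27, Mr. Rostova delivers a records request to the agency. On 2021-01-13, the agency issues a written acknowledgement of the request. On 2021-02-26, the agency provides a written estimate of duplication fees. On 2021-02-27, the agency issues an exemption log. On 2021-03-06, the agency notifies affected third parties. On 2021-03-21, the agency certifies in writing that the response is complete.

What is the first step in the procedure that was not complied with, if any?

Step 4

Step 1 — 15 and 49 days from 2020-12-27 (when the request is received) are 2021-01-11 and 2021-02-14 respectively; done 2021-01-13 — within the window.
Step 2 — counting 45 days from 2021-01-13 (when the acknowledgement is issued) gives a deadline of 2021-02-27; 2021-02-26 is within that limit.
Step 3 — counting 90 days from 2021-02-26 (when the fee estimate is provided) gives a deadline of 2021-05-27; 2021-02-27 is within that limit.
Step 4 — must wait 11 days from 2021-02-27 (when the exemption log is issued), so not before 2021-03-10; acted on 2021-03-06, 4 days prematurely.
The procedure was therefore not followed at step 4.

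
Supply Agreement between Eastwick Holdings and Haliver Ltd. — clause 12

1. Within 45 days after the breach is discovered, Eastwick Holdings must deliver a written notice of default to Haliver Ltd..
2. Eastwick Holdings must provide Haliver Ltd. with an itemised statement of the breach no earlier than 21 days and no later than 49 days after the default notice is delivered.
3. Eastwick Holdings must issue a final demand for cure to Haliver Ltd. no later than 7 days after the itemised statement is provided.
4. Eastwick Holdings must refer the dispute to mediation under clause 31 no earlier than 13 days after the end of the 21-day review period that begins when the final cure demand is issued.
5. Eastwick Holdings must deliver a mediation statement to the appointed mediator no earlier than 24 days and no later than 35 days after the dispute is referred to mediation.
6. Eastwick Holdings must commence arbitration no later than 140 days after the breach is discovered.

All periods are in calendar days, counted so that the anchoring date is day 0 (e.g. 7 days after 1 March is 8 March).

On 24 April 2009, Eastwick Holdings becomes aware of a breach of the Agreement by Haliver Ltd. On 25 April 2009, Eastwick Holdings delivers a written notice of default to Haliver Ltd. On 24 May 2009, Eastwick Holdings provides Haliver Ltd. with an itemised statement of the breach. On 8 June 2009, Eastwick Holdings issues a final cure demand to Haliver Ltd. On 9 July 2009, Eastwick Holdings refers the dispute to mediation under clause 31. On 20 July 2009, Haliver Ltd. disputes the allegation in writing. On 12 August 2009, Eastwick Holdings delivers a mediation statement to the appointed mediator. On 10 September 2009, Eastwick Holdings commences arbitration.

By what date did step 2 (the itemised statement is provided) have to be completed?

13 June 2009

Step 2 runs from 25 April 2009, when the default notice is delivered. The window is 21–49 days after 25 April 2009; it closes on 13 June 2009.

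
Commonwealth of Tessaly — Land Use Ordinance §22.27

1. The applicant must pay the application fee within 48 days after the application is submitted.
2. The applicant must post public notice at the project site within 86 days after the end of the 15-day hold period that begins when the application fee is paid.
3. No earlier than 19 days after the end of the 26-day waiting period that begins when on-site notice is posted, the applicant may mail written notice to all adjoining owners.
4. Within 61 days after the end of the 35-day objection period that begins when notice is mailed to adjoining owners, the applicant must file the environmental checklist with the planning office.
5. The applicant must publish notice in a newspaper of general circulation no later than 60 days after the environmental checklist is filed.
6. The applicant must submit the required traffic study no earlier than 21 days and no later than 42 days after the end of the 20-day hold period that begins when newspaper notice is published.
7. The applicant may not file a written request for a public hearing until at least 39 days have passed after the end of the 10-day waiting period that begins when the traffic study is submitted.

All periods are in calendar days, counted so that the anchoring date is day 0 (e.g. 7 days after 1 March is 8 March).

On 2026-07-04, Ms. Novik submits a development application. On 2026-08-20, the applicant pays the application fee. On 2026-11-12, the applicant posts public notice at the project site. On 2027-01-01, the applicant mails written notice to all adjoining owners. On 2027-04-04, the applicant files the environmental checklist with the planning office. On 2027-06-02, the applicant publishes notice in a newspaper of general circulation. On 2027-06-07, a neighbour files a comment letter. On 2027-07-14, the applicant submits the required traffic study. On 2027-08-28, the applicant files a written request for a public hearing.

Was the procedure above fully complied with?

Step 1: 48 days after 2026-07-04 (when the application is submitted) is 2026-08-21; done 2026-08-20 — timely.
Step 2: 86 days after 2026-09-04 (end of the 15-day hold period, which began when the application fee is paid on 2026-08-20) is 2026-11-29; done 2026-11-12 — timely.
Step 3: the earliest permitted date is 19 days after 2026-12-08 (end of the 26-day waiting period, which began when on-site notice is posted on 2026-11-12), i.e. 2026-12-27; done 2027-01-01, after the minimum wait.
Step 4: 61 days after 2027-02-05 (end of the 35-day objection period, which began when notice is mailed to adjoining owners on 2027-01-01) is 2027-04-07; 2027-04-04 is within that limit.
Step 5: 60 days after 2027-04-04 (when the environmental checklist is filed) is 2027-06-03; done 2027-06-02 — timely.
Step 6: the window is 21–42 days after 2027-06-22 (end of the 20-day hold period, which began when newspaper notice is published on 2027-06-02), so 2027-07-13 through 2027-08-03; 2027-07-14 falls inside that range.
Step 7: the earliest permitted date is 39 days after 2027-07-24 (end of the 10-day waiting period, which began when the traffic study is submitted on 2027-07-14), i.e. 2027-09-01; 2027-08-28 is 4 days before the earliest permitted date.
No need to go further; step 7 was not satisfied.

No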